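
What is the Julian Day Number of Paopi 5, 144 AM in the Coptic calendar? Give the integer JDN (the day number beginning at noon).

In the proleptic Gregorian calendar the same day is 4 October 427.
JDN 2451545 is 1 January 2000 CE (Gregorian); the target day is −574250 days from there, so JDN = 1877295.

1877295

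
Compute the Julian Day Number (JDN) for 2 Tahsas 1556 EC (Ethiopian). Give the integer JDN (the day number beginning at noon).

2292276

In the proleptic Gregorian calendar the same day is 9 December 1563.
JDN 2451545 is 1 January 2000 CE (Gregorian); the target day is −159269 days from there, so JDN = 2292276.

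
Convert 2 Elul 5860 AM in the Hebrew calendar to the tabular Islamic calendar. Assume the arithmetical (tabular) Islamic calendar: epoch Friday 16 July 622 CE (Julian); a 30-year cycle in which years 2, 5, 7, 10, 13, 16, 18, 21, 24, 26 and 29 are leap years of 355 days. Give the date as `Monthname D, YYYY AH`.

Rajab 2, 1524 AH

Both dates share Julian Day Number 2488318; in the tabular Islamic calendar that is 2 Rajab 1524 AH.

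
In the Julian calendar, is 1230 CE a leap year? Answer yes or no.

1230 mod 4 = 2, so it is a common year in the Julian calendar.

no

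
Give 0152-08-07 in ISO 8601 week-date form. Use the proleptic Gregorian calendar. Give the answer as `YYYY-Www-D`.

The weekday is Monday (ISO weekday 1).
That Monday belongs to ISO week 32 of ISO year 152.

0152-W32-1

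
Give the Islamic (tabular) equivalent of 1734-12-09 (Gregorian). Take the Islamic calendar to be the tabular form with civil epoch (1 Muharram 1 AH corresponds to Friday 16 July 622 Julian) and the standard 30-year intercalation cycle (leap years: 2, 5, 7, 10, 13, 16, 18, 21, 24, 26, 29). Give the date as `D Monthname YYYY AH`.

13 Rajab 1147 AH

Both dates share Julian Day Number 2354733; in the tabular Islamic calendar that is 13 Rajab 1147 AH.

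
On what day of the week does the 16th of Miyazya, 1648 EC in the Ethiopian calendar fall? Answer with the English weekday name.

This is JDN 2326013 (21 April 1656 Gregorian).
Since JDN mod 7 = 4 (0 = Monday), the day is Friday.

Friday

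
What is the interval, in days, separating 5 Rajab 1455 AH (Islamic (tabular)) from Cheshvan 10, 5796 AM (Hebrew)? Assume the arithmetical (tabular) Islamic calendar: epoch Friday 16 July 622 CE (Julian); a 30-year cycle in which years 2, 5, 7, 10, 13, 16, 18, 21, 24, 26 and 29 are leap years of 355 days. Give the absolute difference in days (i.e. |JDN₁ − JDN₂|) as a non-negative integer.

774

First date → JDN 2463870; second date → JDN 2464644.
The interval is |2463870 − 2464644| = 774 days.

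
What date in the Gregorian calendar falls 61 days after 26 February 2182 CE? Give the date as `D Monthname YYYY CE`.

28 April 2182 CE

Counting 61 days forward from JDN 2518076 reaches JDN 2518137, which is 28 April 2182 CE.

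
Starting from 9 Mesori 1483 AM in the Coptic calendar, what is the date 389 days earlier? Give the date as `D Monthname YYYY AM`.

JDN of 9 Mesori 1483 AM = 2366668.
2366668 − 389 = 2366279.
JDN 2366279 in the Coptic calendar is 15 Epip 1482 AM.

15 Epip 1482 AM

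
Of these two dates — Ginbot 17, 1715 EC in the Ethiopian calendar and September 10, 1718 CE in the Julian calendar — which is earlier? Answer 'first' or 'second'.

second

First date → JDN 2350515; second date → JDN 2348810.
JDN 2348810 < JDN 2350515, so the second date is earlier.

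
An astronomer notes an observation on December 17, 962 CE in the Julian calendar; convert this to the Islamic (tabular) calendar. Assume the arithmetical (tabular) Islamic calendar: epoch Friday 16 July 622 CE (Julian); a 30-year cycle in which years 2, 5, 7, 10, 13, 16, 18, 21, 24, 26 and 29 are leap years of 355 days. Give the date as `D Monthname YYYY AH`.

17 Dhu al-Qa'dah 351 AH

The source date corresponds to 22 December 962 in the proleptic Gregorian calendar (JDN 2072779).
That day falls on 17 Dhu al-Qa'dah 351 AH in the tabular Islamic calendar.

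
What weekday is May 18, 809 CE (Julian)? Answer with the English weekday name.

Friday

In the proleptic Gregorian calendar this is 22 May 809 (JDN 2016683).
Since JDN mod 7 = 4 (0 = Monday), the day is Friday.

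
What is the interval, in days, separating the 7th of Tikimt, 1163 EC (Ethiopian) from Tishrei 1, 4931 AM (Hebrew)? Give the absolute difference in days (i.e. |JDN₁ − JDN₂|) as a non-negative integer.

22

First date → JDN 2148677; second date → JDN 2148655.
The interval is |2148677 − 2148655| = 22 days.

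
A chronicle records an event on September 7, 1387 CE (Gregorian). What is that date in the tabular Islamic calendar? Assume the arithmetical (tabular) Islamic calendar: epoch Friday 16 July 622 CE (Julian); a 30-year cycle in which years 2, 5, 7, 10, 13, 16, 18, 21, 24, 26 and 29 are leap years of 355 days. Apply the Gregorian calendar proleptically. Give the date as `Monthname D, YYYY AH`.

Sha'ban 14, 789 AH

Julian Day Number of the source date = 2227901.
Converting JDN 2227901 to the tabular Islamic calendar gives 14 Sha'ban 789 AH.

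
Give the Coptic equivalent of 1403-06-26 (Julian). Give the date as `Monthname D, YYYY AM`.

Both dates share Julian Day Number 2233680; in the Coptic calendar that is 2 Epip 1119 AM.

Epip 2, 1119 AM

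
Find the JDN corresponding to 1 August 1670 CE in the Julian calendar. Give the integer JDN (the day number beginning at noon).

Equivalently 11 August 1670 (Gregorian).
JDN 2400001 is 17 November 1858 CE (Gregorian), MJD 0; the target day is −68763 days from there, so JDN = 2331238.

2331238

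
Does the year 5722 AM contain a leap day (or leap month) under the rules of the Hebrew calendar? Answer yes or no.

yes

Hebrew year 5722 is year 3 of its 19-year Metonic cycle; leap years are at positions 3, 6, 8, 11, 14, 17, 19, so it is a leap year (13 months).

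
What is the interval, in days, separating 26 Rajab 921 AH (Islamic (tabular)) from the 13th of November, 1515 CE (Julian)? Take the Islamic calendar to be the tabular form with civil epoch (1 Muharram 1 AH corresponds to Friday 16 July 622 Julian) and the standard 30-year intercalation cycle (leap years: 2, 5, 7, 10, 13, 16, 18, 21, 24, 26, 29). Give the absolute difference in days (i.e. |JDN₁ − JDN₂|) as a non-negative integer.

First date → JDN 2274659; second date → JDN 2274728.
The interval is |2274659 − 2274728| = 69 days.

69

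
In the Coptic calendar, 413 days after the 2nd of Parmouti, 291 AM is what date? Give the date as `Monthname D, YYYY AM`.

Pashons 19, 292 AM

JDN of the 2nd of Parmouti, 291 AM = 1931163.
1931163 + 413 = 1931576.
JDN 1931576 in the Coptic calendar is Pashons 19, 292 AM.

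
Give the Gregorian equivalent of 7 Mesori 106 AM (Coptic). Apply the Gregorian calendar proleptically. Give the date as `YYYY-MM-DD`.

0390-08-01

Julian Day Number of the source date = 1863717.
Converting JDN 1863717 to the Gregorian calendar gives 1 August 390 CE.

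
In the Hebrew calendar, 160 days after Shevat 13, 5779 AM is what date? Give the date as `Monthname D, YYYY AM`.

Sivan 25, 5779 AM

Counting 160 days forward from JDN 2458503 reaches JDN 2458663, which is Sivan 25, 5779 AM.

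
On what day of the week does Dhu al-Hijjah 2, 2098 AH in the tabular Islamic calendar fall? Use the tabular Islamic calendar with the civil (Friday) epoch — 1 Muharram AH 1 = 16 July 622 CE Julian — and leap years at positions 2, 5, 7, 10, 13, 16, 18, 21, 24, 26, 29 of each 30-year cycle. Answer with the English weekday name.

Equivalently 30 December 2657 Gregorian, JDN 2691873.
Since JDN mod 7 = 2 (0 = Monday), the day is Wednesday.

Wednesday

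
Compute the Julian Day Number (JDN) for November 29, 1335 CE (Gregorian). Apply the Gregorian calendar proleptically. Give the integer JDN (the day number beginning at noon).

2208991

JDN 2451545 is 1 January 2000 CE (Gregorian); the target day is −242554 days from there, so JDN = 2208991.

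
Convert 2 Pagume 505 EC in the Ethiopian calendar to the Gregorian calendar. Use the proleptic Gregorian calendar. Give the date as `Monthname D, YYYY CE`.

August 27, 513 CE

Both dates share Julian Day Number 1908668; in the Gregorian calendar that is 27 August 513 CE.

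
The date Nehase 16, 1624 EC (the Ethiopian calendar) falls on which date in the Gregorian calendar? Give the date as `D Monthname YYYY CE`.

Both dates share Julian Day Number 2317367; in the Gregorian calendar that is 19 August 1632 CE.

19 August 1632 CE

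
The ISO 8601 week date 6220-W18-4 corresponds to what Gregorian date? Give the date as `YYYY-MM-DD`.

ISO week 1 of 6220 is the week containing the first Thursday of 6220.
Week 18, day 4 (Thursday) lands on 6220-05-04.

6220-05-04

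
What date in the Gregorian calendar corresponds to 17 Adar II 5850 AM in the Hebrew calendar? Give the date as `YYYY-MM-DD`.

Julian Day Number of the source date = 2484495.
Converting JDN 2484495 to the Gregorian calendar gives 19 March 2090 CE.

2090-03-19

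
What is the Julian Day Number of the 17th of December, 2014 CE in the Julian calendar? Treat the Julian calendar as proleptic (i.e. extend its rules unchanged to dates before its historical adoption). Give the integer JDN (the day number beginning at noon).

Equivalently 30 December 2014 (Gregorian).
JDN 2299161 is 15 October 1582 CE (Gregorian); the target day is +157861 days from there, so JDN = 2457022.

2457022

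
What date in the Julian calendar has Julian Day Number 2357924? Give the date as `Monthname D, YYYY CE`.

August 24, 1743 CE

The Gregorian equivalent of JDN 2357924 is 4 September 1743.
In the Julian calendar that day is August 24, 1743 CE.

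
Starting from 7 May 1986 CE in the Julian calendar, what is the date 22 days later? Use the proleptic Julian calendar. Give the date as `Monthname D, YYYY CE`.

JDN of 7 May 1986 CE = 2446571.
2446571 + 22 = 2446593.
JDN 2446593 in the Julian calendar is May 29, 1986 CE.

May 29, 1986 CE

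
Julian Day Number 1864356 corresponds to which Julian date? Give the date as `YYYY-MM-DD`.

0392-04-30

The proleptic Gregorian equivalent of JDN 1864356 is 1 May 392.
In the Julian calendar that day is 0392-04-30.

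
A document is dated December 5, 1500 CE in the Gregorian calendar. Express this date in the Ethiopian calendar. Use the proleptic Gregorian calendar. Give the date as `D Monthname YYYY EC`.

29 Hidar 1493 EC

Both dates share Julian Day Number 2269262; in the Ethiopian calendar that is 29 Hidar 1493 EC.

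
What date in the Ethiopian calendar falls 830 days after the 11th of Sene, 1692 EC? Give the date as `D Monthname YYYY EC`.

Counting 830 days forward from JDN 2342139 reaches JDN 2342969, which is 16 Meskerem 1695 EC.

16 Meskerem 1695 EC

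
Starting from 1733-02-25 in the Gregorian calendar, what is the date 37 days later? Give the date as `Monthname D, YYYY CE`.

April 3, 1733 CE

JDN of 1733-02-25 = 2354081.
2354081 + 37 = 2354118.
JDN 2354118 in the Gregorian calendar is April 3, 1733 CE.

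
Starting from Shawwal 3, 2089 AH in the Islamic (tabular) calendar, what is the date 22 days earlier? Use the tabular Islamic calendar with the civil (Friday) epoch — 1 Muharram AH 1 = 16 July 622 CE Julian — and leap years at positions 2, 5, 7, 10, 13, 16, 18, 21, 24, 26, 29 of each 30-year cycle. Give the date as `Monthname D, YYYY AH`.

Ramadan 11, 2089 AH

The starting date is JDN 2688626; 2688626 − 22 = 2688604.
JDN 2688604 corresponds to Ramadan 11, 2089 AH.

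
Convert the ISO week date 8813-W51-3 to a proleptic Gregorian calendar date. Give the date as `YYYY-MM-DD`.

8813-12-18

ISO week 1 of 8813 is the week containing the first Thursday of 8813.
Week 51, day 3 (Wednesday) lands on 8813-12-18.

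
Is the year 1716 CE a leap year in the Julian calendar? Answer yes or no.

yes

1716 mod 4 = 0, so it is a leap year in the Julian calendar.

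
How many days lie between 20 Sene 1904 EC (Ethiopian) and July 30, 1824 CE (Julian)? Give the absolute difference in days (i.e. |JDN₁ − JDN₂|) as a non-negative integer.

JDN of the first date = 2419581.
JDN of the second date = 2387485.
|2387485 − 2419581| = 32096.

32096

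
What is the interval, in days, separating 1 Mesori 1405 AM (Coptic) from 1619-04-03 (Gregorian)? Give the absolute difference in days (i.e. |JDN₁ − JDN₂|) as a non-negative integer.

25691

First date → JDN 2338171; second date → JDN 2312480.
The interval is |2338171 − 2312480| = 25691 days.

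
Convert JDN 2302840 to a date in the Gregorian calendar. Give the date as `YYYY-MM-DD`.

JDN 2451545 is 1 Jan 2000; 2302840 is −148705 days from there.

1592-11-10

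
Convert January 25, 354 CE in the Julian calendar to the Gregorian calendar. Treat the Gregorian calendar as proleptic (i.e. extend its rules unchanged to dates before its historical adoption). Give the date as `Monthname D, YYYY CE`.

For dates in this range the Gregorian date is 1 day ahead of the Julian.
25 January 354 Julian + 1 day → 26 January 354 Gregorian.

January 26, 354 CE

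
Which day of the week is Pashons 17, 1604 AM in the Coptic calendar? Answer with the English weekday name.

Thursday

This is JDN 2410782 (24 May 1888 Gregorian).
JDN 2410782 mod 7 = 3, and JDN 0 was a Monday, so this is a Thursday.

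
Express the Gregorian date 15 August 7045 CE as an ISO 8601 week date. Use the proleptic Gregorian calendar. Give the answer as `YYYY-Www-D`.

The weekday is Friday (ISO weekday 5).
That Friday belongs to ISO week 33 of ISO year 7045.

7045-W33-5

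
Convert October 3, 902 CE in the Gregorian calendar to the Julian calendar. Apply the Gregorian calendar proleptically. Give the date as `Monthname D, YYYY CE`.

September 28, 902 CE

At this point the Julian calendar is 5 days behind the Gregorian.
3 October 902 Gregorian − 5 days → 28 September 902 Julian.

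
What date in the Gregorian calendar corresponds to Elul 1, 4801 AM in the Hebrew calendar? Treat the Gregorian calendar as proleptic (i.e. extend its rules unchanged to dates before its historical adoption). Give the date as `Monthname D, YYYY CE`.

Julian Day Number of the source date = 2101497.
Converting JDN 2101497 to the Gregorian calendar gives 8 August 1041 CE.

August 8, 1041 CE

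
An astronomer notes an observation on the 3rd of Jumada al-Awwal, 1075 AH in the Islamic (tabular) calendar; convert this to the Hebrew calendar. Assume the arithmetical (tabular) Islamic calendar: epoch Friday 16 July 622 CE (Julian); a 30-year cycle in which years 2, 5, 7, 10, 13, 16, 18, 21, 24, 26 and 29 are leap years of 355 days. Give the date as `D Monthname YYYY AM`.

4 Kislev 5425 AM

The source date corresponds to 22 November 1664 in the Gregorian calendar (JDN 2329150).
That day falls on 4 Kislev 5425 AM in the Hebrew calendar.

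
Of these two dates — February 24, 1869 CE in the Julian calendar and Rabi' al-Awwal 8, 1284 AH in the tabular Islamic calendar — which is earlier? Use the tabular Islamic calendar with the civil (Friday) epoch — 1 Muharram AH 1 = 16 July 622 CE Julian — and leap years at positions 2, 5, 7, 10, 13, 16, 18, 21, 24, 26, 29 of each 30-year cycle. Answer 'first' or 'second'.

second

First date → JDN 2403765; second date → JDN 2403158.
JDN 2403158 < JDN 2403765, so the second date is earlier.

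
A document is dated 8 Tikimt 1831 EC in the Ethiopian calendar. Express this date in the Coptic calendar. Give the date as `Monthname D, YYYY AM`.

The source date corresponds to 17 October 1838 in the Gregorian calendar (JDN 2392665).
That day falls on 8 Paopi 1555 AM in the Coptic calendar.

Paopi 8, 1555 AM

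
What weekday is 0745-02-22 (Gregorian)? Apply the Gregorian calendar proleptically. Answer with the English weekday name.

Thursday

Since JDN mod 7 = 3 (0 = Monday), the day is Thursday.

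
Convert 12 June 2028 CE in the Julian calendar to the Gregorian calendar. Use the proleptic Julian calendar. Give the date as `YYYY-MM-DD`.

For dates in this range the Gregorian date is 13 days ahead of the Julian.
12 June 2028 Julian + 13 days → 25 June 2028 Gregorian.

2028-06-25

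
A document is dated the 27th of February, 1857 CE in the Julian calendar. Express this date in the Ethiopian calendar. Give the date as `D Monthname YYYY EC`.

3 Megabit 1849 EC

Julian Day Number of the source date = 2399385.
Converting JDN 2399385 to the Ethiopian calendar gives 3 Megabit 1849 EC.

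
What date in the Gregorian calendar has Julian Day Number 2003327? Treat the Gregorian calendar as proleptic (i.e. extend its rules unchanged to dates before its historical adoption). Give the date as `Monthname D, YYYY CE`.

October 27, 772 CE

JDN 2451545 is 1 Jan 2000; 2003327 is −448218 days from there.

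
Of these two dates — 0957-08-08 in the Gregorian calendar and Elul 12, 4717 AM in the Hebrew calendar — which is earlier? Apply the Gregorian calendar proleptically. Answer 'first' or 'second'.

first

The two dates have Julian Day Numbers 2070817 and 2070825 respectively.
Since 2070817 < 2070825, the first date comes first.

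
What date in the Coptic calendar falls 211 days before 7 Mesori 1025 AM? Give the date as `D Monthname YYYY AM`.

JDN of 7 Mesori 1025 AM = 2199382.
2199382 − 211 = 2199171.
JDN 2199171 in the Coptic calendar is 6 Tobi 1025 AM.

6 Tobi 1025 AM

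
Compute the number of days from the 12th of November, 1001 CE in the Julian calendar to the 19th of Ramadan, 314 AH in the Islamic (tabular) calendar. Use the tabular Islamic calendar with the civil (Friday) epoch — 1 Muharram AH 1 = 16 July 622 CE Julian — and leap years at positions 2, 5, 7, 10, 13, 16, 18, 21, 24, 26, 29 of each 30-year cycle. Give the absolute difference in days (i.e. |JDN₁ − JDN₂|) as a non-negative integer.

27378

First date → JDN 2086989; second date → JDN 2059611.
The interval is |2086989 − 2059611| = 27378 days.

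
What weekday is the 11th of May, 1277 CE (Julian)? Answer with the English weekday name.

This is JDN 2187613 (18 May 1277 Gregorian).
JDN 2187613 mod 7 = 1, and JDN 0 was a Monday, so this is a Tuesday.

Tuesday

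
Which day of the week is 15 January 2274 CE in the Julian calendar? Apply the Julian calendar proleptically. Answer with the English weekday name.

Equivalently 30 January 2274 Gregorian, JDN 2551651.
2551651 ≡ 4 (mod 7); counting from Monday = 0 gives Friday.

Friday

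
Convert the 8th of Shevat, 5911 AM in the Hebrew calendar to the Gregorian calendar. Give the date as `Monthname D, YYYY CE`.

January 25, 2151 CE

Both dates share Julian Day Number 2506721; in the Gregorian calendar that is 25 January 2151 CE.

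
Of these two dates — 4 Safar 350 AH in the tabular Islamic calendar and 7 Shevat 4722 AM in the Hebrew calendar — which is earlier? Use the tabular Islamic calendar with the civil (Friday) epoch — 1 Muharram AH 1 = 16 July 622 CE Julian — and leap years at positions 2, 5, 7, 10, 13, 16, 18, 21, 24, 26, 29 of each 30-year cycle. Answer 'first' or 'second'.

first

The two dates have Julian Day Numbers 2072147 and 2072443 respectively.
Since 2072147 < 2072443, the first date comes first.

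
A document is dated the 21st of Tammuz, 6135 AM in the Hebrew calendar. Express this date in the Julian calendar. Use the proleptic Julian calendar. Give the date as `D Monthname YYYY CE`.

The source date corresponds to 21 July 2375 in the Gregorian calendar (JDN 2588712).
That day falls on 5 July 2375 CE in the Julian calendar.

5 July 2375 CE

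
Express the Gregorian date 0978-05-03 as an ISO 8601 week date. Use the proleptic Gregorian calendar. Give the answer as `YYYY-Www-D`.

The weekday is Sunday (ISO weekday 7).
That Sunday belongs to ISO week 18 of ISO year 978.

0978-W18-7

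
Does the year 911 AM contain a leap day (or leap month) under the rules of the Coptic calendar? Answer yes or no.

911 mod 4 = 3; in the Coptic calendar a year is leap when year mod 4 = 3, so it is a leap year.

yes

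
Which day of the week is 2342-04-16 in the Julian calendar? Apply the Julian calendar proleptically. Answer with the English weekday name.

Saturday

Equivalently 2 May 2342 Gregorian, JDN 2576579.
JDN 2576579 mod 7 = 5, and JDN 0 was a Monday, so this is a Saturday.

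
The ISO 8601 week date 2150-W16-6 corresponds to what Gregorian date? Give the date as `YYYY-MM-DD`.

2150-04-18

ISO week 1 of 2150 is the week containing the first Thursday of 2150.
Week 16, day 6 (Saturday) lands on 2150-04-18.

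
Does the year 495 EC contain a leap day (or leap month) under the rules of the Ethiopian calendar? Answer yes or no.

yes

495 mod 4 = 3; in the Ethiopian calendar a year is leap when year mod 4 = 3, so it is a leap year.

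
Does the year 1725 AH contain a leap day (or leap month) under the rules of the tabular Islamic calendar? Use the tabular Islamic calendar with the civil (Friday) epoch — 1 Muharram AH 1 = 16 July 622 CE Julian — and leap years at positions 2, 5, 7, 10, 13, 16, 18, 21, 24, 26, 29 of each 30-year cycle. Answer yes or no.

no

Year 1725 AH is year 15 of its 30-year cycle; leap positions are 2, 5, 7, 10, 13, 16, 18, 21, 24, 26, 29, so it is a common year (354 days).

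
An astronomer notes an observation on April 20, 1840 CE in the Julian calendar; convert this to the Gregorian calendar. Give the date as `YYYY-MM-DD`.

1840-05-02

For dates in this range the Gregorian date is 12 days ahead of the Julian.
20 April 1840 Julian + 12 days → 2 May 1840 Gregorian.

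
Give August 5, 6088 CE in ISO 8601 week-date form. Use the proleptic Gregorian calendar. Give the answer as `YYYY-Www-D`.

The weekday is Thursday (ISO weekday 4).
That Thursday belongs to ISO week 32 of ISO year 6088.

6088-W32-4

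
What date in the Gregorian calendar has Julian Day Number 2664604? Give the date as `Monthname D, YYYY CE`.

JDN 2451545 is 1 Jan 2000; 2664604 is +213059 days from there.

May 3, 2583 CE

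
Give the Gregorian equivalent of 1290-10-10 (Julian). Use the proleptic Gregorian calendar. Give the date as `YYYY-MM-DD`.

1290-10-17

The Julian–Gregorian offset here is 7 days (Julian trailing).
10 October 1290 Julian + 7 days → 17 October 1290 Gregorian.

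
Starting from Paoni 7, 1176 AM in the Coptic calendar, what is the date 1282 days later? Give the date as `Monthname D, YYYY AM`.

Koiak 8, 1180 AM

JDN of Paoni 7, 1176 AM = 2254475.
2254475 + 1282 = 2255757.
JDN 2255757 in the Coptic calendar is Koiak 8, 1180 AM.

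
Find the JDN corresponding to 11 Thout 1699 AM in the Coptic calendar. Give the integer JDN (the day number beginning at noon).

2445234

In the Gregorian calendar the same day is 21 September 1982.
JDN 2400001 is 17 November 1858 CE (Gregorian), MJD 0; the target day is +45233 days from there, so JDN = 2445234.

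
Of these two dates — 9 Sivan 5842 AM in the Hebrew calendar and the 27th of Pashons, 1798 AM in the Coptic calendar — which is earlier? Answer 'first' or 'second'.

The two dates have Julian Day Numbers 2481652 and 2481650 respectively.
Since 2481650 < 2481652, the second date comes first.

second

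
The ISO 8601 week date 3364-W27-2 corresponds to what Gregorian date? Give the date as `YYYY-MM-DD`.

ISO week 1 of 3364 is the week containing the first Thursday of 3364.
Week 27, day 2 (Tuesday) lands on 3364-07-03.

3364-07-03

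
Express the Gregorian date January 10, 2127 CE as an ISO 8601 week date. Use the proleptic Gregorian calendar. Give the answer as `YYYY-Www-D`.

The weekday is Friday (ISO weekday 5).
That Friday belongs to ISO week 2 of ISO year 2127.

2127-W02-5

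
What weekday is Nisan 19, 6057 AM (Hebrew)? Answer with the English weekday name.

This is JDN 2560124 (12 April 2297 Gregorian).
Since JDN mod 7 = 0 (0 = Monday), the day is Monday.

Monday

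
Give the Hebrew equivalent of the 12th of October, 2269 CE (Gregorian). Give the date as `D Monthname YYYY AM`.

Both dates share Julian Day Number 2550080; in the Hebrew calendar that is 16 Tishrei 6030 AM.

16 Tishrei 6030 AM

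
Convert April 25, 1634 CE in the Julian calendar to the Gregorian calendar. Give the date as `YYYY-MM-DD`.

For dates in this range the Gregorian date is 10 days ahead of the Julian.
25 April 1634 Julian + 10 days → 5 May 1634 Gregorian.

1634-05-05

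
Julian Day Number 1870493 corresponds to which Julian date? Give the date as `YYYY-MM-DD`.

0409-02-17

The proleptic Gregorian equivalent of JDN 1870493 is 18 February 409.
In the Julian calendar that day is 0409-02-17.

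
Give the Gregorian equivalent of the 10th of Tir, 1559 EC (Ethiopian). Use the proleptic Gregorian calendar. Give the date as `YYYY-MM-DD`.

1567-01-15

Both dates share Julian Day Number 2293409; in the Gregorian calendar that is 15 January 1567 CE.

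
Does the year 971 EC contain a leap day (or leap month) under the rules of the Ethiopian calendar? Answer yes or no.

971 mod 4 = 3; in the Ethiopian calendar a year is leap when year mod 4 = 3, so it is a leap year.

yes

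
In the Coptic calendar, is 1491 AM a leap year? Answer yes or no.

1491 mod 4 = 3; in the Coptic calendar a year is leap when year mod 4 = 3, so it is a leap year.

yes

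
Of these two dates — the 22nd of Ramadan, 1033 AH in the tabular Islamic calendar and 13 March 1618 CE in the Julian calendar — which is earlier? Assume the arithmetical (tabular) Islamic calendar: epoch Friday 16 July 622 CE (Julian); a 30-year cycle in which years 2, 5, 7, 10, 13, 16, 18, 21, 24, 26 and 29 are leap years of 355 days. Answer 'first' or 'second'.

Converting both to JDN: 2314403 vs 2312104; the smaller is the second.

second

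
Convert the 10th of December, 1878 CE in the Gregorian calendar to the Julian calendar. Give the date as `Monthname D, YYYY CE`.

November 28, 1878 CE

For dates in this range the Gregorian date is 12 days ahead of the Julian.
10 December 1878 Gregorian − 12 days → 28 November 1878 Julian.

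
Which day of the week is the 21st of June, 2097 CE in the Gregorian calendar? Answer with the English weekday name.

JDN 2487146 mod 7 = 4, and JDN 0 was a Monday, so this is a Friday.

Friday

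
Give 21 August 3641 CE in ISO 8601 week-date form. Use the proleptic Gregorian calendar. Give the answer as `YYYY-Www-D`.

3641-W34-3

The weekday is Wednesday (ISO weekday 3).
That Wednesday belongs to ISO week 34 of ISO year 3641.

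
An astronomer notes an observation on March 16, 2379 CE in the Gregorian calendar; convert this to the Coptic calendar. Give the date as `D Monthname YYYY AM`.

4 Paremhat 2095 AM

Julian Day Number of the source date = 2590046.
Converting JDN 2590046 to the Coptic calendar gives 4 Paremhat 2095 AM.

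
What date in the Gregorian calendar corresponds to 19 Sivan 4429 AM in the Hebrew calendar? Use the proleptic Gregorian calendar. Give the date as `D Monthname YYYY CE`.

27 May 669 CE

Julian Day Number of the source date = 1965554.
Converting JDN 1965554 to the Gregorian calendar gives 27 May 669 CE.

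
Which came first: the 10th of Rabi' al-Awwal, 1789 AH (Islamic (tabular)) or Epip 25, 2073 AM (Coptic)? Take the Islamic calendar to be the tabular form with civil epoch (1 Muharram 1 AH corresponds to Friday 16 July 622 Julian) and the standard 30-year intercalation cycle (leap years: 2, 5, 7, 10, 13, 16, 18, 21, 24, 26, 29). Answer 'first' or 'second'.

first

The two dates have Julian Day Numbers 2582116 and 2582152 respectively.
Since 2582116 < 2582152, the first date comes first.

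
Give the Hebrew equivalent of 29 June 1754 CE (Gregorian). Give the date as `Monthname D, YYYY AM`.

Both dates share Julian Day Number 2361875; in the Hebrew calendar that is 9 Tammuz 5514 AM.

Tammuz 9, 5514 AM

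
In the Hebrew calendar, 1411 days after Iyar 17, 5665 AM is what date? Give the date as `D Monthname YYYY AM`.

The starting date is JDN 2416988; 2416988 + 1411 = 2418399.
JDN 2418399 corresponds to 11 Nisan 5669 AM.

11 Nisan 5669 AM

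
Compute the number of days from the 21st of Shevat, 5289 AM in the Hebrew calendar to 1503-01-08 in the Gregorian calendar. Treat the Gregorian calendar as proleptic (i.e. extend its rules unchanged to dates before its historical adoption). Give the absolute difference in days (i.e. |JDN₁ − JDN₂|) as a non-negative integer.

9530

JDN of the first date = 2279556.
JDN of the second date = 2270026.
|2270026 − 2279556| = 9530.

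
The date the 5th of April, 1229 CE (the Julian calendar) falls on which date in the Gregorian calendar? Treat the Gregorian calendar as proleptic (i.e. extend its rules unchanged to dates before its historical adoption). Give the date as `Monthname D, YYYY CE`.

April 12, 1229 CE

At this point the Julian calendar is 7 days behind the Gregorian.
5 April 1229 Julian + 7 days → 12 April 1229 Gregorian.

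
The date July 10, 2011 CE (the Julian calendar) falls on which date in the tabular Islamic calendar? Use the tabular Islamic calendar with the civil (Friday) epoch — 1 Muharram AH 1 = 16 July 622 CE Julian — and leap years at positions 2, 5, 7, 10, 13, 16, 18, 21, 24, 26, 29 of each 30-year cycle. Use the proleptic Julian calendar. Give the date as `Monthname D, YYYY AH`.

Sha'ban 21, 1432 AH

The source date corresponds to 23 July 2011 in the Gregorian calendar (JDN 2455766).
That day falls on 21 Sha'ban 1432 AH in the tabular Islamic calendar.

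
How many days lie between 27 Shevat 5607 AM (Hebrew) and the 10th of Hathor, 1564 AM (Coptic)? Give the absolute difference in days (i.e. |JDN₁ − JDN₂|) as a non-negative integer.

279

JDN of the first date = 2395706.
JDN of the second date = 2395985.
|2395985 − 2395706| = 279.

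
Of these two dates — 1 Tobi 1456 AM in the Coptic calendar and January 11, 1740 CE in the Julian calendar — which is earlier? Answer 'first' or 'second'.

First date → JDN 2356589; second date → JDN 2356603.
JDN 2356589 < JDN 2356603, so the first date is earlier.

first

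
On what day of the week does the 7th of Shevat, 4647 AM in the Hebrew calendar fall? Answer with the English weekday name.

Wednesday

In the proleptic Gregorian calendar this is 8 January 887 (JDN 2045038).
2045038 ≡ 2 (mod 7); counting from Monday = 0 gives Wednesday.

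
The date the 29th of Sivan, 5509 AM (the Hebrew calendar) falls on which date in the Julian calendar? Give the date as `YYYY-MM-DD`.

1749-06-04

Julian Day Number of the source date = 2360035.
Converting JDN 2360035 to the Julian calendar gives 4 June 1749 CE.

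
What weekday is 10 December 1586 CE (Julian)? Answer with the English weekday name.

Saturday

This is JDN 2300688 (20 December 1586 Gregorian).
Since JDN mod 7 = 5 (0 = Monday), the day is Saturday.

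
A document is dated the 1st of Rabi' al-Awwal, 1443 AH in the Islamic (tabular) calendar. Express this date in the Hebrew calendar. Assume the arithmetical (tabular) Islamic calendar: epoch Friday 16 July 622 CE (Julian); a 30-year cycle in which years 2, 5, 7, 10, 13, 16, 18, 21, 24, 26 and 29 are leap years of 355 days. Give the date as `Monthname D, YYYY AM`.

Both dates share Julian Day Number 2459496; in the Hebrew calendar that is 2 Cheshvan 5782 AM.

Cheshvan 2, 5782 AM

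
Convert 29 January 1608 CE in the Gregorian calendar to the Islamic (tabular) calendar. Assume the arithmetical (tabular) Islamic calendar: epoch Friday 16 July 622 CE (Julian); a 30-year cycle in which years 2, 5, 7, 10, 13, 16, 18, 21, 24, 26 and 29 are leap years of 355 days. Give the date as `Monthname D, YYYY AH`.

Shawwal 11, 1016 AH

Both dates share Julian Day Number 2308398; in the tabular Islamic calendar that is 11 Shawwal 1016 AH.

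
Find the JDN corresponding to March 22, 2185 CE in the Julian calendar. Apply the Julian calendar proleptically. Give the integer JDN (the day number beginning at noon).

In the Gregorian calendar the same day is 5 April 2185.
JDN 2299161 is 15 October 1582 CE (Gregorian); the target day is +220049 days from there, so JDN = 2519210.

2519210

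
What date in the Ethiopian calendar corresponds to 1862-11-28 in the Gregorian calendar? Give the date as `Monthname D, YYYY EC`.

Julian Day Number of the source date = 2401473.
Converting JDN 2401473 to the Ethiopian calendar gives 20 Hidar 1855 EC.

Hidar 20, 1855 EC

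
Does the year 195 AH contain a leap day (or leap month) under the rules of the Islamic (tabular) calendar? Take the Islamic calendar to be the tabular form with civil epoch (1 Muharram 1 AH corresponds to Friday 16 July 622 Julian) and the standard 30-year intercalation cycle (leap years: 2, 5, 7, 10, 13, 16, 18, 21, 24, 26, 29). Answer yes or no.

no

Year 195 AH is year 15 of its 30-year cycle; leap positions are 2, 5, 7, 10, 13, 16, 18, 21, 24, 26, 29, so it is a common year (354 days).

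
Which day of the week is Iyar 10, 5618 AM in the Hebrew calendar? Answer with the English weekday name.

Saturday

Equivalently 24 April 1858 Gregorian, JDN 2399794.
2399794 ≡ 5 (mod 7); counting from Monday = 0 gives Saturday.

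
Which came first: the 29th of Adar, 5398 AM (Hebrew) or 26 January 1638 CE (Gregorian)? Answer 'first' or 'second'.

Converting both to JDN: 2319401 vs 2319353; the smaller is the second.

second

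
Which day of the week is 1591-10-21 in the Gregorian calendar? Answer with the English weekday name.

Monday

JDN 2302454 mod 7 = 0, and JDN 0 was a Monday, so this is a Monday.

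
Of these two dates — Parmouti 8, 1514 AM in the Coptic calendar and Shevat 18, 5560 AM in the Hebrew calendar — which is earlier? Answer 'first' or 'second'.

first

Converting both to JDN: 2377870 vs 2378540; the smaller is the first.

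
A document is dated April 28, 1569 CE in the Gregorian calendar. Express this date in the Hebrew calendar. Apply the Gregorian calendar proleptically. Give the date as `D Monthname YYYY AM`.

1 Iyar 5329 AM

Both dates share Julian Day Number 2294243; in the Hebrew calendar that is 1 Iyar 5329 AM.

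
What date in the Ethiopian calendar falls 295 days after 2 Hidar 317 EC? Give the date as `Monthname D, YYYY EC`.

The starting date is JDN 1839701; 1839701 + 295 = 1839996.
JDN 1839996 corresponds to Nehase 27, 317 EC.

Nehase 27, 317 EC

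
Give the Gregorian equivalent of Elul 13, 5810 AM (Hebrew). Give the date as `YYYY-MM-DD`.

Julian Day Number of the source date = 2470050.
Converting JDN 2470050 to the Gregorian calendar gives 31 August 2050 CE.

2050-08-31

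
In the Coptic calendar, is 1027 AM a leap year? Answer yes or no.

yes

1027 mod 4 = 3; in the Coptic calendar a year is leap when year mod 4 = 3, so it is a leap year.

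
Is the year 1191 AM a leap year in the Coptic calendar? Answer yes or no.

yes

1191 mod 4 = 3; in the Coptic calendar a year is leap when year mod 4 = 3, so it is a leap year.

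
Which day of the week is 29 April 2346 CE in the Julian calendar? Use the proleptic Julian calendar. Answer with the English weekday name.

This is JDN 2578053 (15 May 2346 Gregorian).
Since JDN mod 7 = 2 (0 = Monday), the day is Wednesday.

Wednesday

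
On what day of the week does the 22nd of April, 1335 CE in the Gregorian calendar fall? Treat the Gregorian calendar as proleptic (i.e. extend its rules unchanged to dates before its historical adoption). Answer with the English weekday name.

2208770 ≡ 4 (mod 7); counting from Monday = 0 gives Friday.

Friday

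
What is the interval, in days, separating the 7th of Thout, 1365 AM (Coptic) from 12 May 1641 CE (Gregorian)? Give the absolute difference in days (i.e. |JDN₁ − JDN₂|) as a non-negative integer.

First date → JDN 2323237; second date → JDN 2320555.
The interval is |2323237 − 2320555| = 2682 days.

2682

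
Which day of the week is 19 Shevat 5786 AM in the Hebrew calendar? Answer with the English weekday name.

Friday

This is JDN 2461078 (6 February 2026 Gregorian).
JDN 2461078 mod 7 = 4, and JDN 0 was a Monday, so this is a Friday.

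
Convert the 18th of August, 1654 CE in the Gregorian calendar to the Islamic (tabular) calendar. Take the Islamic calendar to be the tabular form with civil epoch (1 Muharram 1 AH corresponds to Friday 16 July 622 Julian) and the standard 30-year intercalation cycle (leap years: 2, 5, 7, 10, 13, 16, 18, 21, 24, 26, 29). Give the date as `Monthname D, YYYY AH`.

Shawwal 4, 1064 AH

Both dates share Julian Day Number 2325401; in the tabular Islamic calendar that is 4 Shawwal 1064 AH.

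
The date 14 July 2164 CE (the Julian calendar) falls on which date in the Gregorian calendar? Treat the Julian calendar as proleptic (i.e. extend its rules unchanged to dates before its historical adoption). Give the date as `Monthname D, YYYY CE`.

For dates in this range the Gregorian date is 14 days ahead of the Julian.
14 July 2164 Julian + 14 days → 28 July 2164 Gregorian.

July 28, 2164 CE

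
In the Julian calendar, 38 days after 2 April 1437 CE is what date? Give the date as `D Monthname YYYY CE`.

Counting 38 days forward from JDN 2246014 reaches JDN 2246052, which is 10 May 1437 CE.

10 May 1437 CE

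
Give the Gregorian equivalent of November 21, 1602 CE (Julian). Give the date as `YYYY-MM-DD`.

1602-12-01

The Julian–Gregorian offset here is 10 days (Julian trailing).
21 November 1602 Julian + 10 days → 1 December 1602 Gregorian.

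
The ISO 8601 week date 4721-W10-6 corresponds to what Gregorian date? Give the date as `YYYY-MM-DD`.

4721-03-12

ISO week 1 of 4721 is the week containing the first Thursday of 4721.
Week 10, day 6 (Saturday) lands on 4721-03-12.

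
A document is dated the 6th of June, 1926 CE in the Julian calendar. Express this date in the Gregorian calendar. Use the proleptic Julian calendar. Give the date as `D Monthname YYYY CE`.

19 June 1926 CE

For dates in this range the Gregorian date is 13 days ahead of the Julian.
6 June 1926 Julian + 13 days → 19 June 1926 Gregorian.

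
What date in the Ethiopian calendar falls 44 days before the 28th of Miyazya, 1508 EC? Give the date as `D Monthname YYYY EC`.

JDN of the 28th of Miyazya, 1508 EC = 2274890.
2274890 − 44 = 2274846.
JDN 2274846 in the Ethiopian calendar is 14 Megabit 1508 EC.

14 Megabit 1508 EC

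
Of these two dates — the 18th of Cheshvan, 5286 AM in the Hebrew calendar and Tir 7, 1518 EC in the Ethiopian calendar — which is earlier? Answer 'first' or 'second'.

first

The two dates have Julian Day Numbers 2278372 and 2278431 respectively.
Since 2278372 < 2278431, the first date comes first.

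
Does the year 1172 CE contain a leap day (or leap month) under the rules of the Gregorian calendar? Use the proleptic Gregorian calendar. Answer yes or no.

1172 is divisible by 4 and not by 100, so it is a leap year.

yes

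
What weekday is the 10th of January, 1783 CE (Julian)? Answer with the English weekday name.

Tuesday

This is JDN 2372308 (21 January 1783 Gregorian).
2372308 ≡ 1 (mod 7); counting from Monday = 0 gives Tuesday.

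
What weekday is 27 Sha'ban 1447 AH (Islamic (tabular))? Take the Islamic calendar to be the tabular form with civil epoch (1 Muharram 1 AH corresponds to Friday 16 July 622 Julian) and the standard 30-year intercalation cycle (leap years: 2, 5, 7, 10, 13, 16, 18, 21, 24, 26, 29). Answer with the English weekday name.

This is JDN 2461087 (15 February 2026 Gregorian).
Since JDN mod 7 = 6 (0 = Monday), the day is Sunday.

Sunday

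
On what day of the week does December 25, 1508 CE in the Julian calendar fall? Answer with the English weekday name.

Equivalently 4 January 1509 Gregorian, JDN 2272214.
2272214 ≡ 0 (mod 7); counting from Monday = 0 gives Monday.

Monday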